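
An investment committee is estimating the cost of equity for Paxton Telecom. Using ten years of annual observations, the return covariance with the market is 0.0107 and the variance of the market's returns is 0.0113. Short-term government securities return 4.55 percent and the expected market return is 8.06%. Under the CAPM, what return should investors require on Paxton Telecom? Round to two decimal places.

7.87%

β = Cov(R_i, R_m) / Var(R_m) = 0.0107 / 0.0113 = 0.9469
MRP = 8.06% − 4.55% = 3.51%
E(R) = R_f + β × MRP = 4.55% + 0.9469 × 3.51% = 7.87%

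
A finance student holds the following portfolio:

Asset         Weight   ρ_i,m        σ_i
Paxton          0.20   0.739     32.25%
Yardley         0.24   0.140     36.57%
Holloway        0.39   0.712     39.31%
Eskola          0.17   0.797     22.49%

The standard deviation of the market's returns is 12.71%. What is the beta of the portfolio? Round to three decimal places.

1.570

β_Paxton = 0.739 × 32.25% / 12.71% = 1.8751
β_Yardley = 0.140 × 36.57% / 12.71% = 0.4028
β_Holloway = 0.712 × 39.31% / 12.71% = 2.2021
β_Eskola = 0.797 × 22.49% / 12.71% = 1.4103
β_P = Σ w_i β_i = 0.20×1.8751 + 0.24×0.4028 + 0.39×2.2021 + 0.17×1.4103 = 1.5703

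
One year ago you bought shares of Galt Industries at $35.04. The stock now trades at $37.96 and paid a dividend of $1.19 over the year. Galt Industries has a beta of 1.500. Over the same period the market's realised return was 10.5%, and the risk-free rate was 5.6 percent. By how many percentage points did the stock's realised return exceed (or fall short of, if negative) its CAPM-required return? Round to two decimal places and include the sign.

-1.22%

Realised HPR = (P1 + D1 − P0) / P0 = (37.96 + 1.19 − 35.04) / 35.04 = 4.11 / 35.04 = 11.7295%
MRP = 10.5% − 5.6% = 4.90%
CAPM required = R_f + β·MRP = 5.6% + 1.500 × 4.9% = 12.9500%
α = realised − required = 11.7295% − 12.9500% = -1.22%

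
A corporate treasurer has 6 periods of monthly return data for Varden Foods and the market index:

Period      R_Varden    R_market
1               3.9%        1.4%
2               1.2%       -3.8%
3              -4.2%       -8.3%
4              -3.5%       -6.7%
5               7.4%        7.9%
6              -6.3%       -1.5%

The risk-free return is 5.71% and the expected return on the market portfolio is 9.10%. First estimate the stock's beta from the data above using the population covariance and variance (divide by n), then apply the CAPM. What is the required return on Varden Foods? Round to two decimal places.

Mean R_i = (3.9 + 1.2 − 4.2 − 3.5 + 7.4 − 6.3) / 6 = -0.2500%
Mean R_m = (1.4 − 3.8 − 8.3 − 6.7 + 7.9 − 1.5) / 6 = -1.8333%
Σ(R_i − R̄_i)(R_m − R̄_m) = 124.3700  ⇒  Cov = 124.3700 / 6 = 20.7283
Σ(R_m − R̄_m)² = 174.6733  ⇒  Var(R_m) = 174.6733 / 6 = 29.1122
β = Cov / Var(R_m) = 20.7283 / 29.1122 = 0.7120
MRP = 9.10% − 5.71% = 3.39%
E(R) = R_f + β × MRP = 5.71% + 0.7120 × 3.39% = 8.12%

8.12%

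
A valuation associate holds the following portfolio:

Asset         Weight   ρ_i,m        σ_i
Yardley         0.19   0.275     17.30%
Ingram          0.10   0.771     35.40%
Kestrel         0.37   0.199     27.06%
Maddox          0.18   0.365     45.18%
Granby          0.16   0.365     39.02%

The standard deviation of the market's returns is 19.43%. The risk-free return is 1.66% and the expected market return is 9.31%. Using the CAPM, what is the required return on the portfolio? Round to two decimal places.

5.94%

β_Yardley = 0.275 × 17.30% / 19.43% = 0.2449
β_Ingram = 0.771 × 35.40% / 19.43% = 1.4047
β_Kestrel = 0.199 × 27.06% / 19.43% = 0.2771
β_Maddox = 0.365 × 45.18% / 19.43% = 0.8487
β_Granby = 0.365 × 39.02% / 19.43% = 0.7330
β_P = Σ w_i β_i = 0.19×0.2449 + 0.10×1.4047 + 0.37×0.2771 + 0.18×0.8487 + 0.16×0.7330 = 0.5596
MRP = 9.31% − 1.66% = 7.65%
E(R_P) = R_f + β_P × MRP = 1.66% + 0.5596 × 7.65% = 5.94%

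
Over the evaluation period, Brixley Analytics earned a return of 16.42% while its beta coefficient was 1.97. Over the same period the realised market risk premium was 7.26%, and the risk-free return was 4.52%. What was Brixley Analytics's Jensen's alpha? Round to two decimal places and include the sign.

CAPM benchmark = R_f + β(R_m − R_f) = 4.52% + 1.97 × 7.26% = 18.8222%
α = actual − benchmark = 16.42% − 18.8222% = -2.40%

-2.40%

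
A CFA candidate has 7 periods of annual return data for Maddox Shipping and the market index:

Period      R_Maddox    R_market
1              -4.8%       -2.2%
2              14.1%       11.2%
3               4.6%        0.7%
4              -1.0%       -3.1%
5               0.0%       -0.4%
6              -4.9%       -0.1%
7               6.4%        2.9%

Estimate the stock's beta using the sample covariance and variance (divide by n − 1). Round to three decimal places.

Mean R_i = (-4.8 + 14.1 + 4.6 − 1.0 + 0.0 − 4.9 + 6.4) / 7 = 2.0571%
Mean R_m = (-2.2 + 11.2 + 0.7 − 3.1 − 0.4 − 0.1 + 2.9) / 7 = 1.2857%
Σ(R_i − R̄_i)(R_m − R̄_m) = 175.3357  ⇒  Cov = 175.3357 / 6 = 29.2226
Σ(R_m − R̄_m)² = 137.3886  ⇒  Var(R_m) = 137.3886 / 6 = 22.8981
β = Cov / Var(R_m) = 29.2226 / 22.8981 = 1.2762

1.276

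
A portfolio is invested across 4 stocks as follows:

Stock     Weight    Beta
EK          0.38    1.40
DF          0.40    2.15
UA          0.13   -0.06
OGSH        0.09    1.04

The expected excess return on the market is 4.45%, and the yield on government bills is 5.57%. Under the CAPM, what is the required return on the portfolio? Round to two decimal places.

β_P = Σ w_i β_i = 0.38×1.40 + 0.40×2.15 + 0.13×-0.06 + 0.09×1.04 = 1.4778
E(R_P) = R_f + β_P × MRP = 5.57% + 1.4778 × 4.45% = 12.15%

12.15%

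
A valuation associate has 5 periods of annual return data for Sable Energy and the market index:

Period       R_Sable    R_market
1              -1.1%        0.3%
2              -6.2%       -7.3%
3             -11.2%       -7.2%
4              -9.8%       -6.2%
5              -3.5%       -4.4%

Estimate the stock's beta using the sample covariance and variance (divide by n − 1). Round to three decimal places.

Mean R_i = (-1.1 − 6.2 − 11.2 − 9.8 − 3.5) / 5 = -6.3600%
Mean R_m = (0.3 − 7.3 − 7.2 − 6.2 − 4.4) / 5 = -4.9600%
Σ(R_i − R̄_i)(R_m − R̄_m) = 44.0020  ⇒  Cov = 44.0020 / 4 = 11.0005
Σ(R_m − R̄_m)² = 40.0120  ⇒  Var(R_m) = 40.0120 / 4 = 10.0030
β = Cov / Var(R_m) = 11.0005 / 10.0030 = 1.0997

1.100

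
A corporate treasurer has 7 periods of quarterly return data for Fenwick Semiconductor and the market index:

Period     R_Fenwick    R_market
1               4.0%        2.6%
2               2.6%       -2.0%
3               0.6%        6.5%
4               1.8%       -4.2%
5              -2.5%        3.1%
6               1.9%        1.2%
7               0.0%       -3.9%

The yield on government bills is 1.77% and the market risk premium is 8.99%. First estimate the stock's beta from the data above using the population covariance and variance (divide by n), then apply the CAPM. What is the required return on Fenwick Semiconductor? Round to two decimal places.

Mean R_i = (4.0 + 2.6 + 0.6 + 1.8 − 2.5 + 1.9 + 0.0) / 7 = 1.2000%
Mean R_m = (2.6 − 2.0 + 6.5 − 4.2 + 3.1 + 1.2 − 3.9) / 7 = 0.4714%
Σ(R_i − R̄_i)(R_m − R̄_m) = -7.8900  ⇒  Cov = -7.8900 / 7 = -1.1271
Σ(R_m − R̄_m)² = 95.3543  ⇒  Var(R_m) = 95.3543 / 7 = 13.6220
β = Cov / Var(R_m) = -1.1271 / 13.6220 = -0.0827
E(R) = R_f + β × MRP = 1.77% + -0.0827 × 8.99% = 1.03%

1.03%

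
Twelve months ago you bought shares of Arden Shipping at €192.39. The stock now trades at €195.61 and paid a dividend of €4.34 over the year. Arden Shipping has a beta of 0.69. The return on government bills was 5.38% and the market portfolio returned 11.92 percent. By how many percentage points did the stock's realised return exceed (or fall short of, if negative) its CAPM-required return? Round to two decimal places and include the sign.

Realised HPR = (P1 + D1 − P0) / P0 = (195.61 + 4.34 − 192.39) / 192.39 = 7.56 / 192.39 = 3.9295%
MRP = 11.92% − 5.38% = 6.54%
CAPM required = R_f + β·MRP = 5.38% + 0.69 × 6.54% = 9.8926%
α = realised − required = 3.9295% − 9.8926% = -5.96%

-5.96%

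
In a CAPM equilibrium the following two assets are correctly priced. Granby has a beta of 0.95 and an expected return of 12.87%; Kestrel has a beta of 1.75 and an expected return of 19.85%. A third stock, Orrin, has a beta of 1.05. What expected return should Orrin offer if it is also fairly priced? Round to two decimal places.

MRP (SML slope) = (19.85% − 12.87%) / (1.75 − 0.95) = 6.98% / 0.80 = 8.7250%
R_f (intercept) = 12.87% − 0.95 × 8.7250% = 4.5813%
E(R_Orrin) = R_f + β × MRP = 4.5813% + 1.05 × 8.7250% = 13.74%

13.74%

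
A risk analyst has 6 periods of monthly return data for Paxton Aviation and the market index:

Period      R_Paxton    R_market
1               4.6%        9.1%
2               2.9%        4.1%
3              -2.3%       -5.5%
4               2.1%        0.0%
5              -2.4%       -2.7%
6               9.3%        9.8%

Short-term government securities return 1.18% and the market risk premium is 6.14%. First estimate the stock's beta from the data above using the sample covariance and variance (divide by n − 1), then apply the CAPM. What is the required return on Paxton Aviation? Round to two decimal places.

5.21%

Mean R_i = (4.6 + 2.9 − 2.3 + 2.1 − 2.4 + 9.3) / 6 = 2.3667%
Mean R_m = (9.1 + 4.1 − 5.5 + 0.0 − 2.7 + 9.8) / 6 = 2.4667%
Σ(R_i − R̄_i)(R_m − R̄_m) = 128.9933  ⇒  Cov = 128.9933 / 5 = 25.7987
Σ(R_m − R̄_m)² = 196.6933  ⇒  Var(R_m) = 196.6933 / 5 = 39.3387
β = Cov / Var(R_m) = 25.7987 / 39.3387 = 0.6558
E(R) = R_f + β × MRP = 1.18% + 0.6558 × 6.14% = 5.21%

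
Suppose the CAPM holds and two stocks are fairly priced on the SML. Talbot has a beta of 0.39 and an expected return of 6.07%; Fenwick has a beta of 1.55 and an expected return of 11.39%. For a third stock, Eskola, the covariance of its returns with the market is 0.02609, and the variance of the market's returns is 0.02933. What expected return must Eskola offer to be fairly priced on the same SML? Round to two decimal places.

8.36%

MRP = (11.39% − 6.07%) / (1.55 − 0.39) = 4.5862%
R_f = 6.07% − 0.39 × 4.5862% = 4.2814%
β_Eskola = Cov / Var(R_m) = 0.02609 / 0.02933 = 0.8895
E(R_Eskola) = R_f + β × MRP = 4.2814% + 0.8895 × 4.5862% = 8.36%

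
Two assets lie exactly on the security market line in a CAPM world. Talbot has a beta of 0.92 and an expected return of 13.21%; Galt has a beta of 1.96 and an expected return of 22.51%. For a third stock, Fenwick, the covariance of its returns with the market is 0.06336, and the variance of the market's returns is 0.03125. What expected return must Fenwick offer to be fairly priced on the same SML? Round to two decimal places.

23.11%

MRP = (22.51% − 13.21%) / (1.96 − 0.92) = 8.9423%
R_f = 13.21% − 0.92 × 8.9423% = 4.9831%
β_Fenwick = Cov / Var(R_m) = 0.06336 / 0.03125 = 2.0275
E(R_Fenwick) = R_f + β × MRP = 4.9831% + 2.0275 × 8.9423% = 23.11%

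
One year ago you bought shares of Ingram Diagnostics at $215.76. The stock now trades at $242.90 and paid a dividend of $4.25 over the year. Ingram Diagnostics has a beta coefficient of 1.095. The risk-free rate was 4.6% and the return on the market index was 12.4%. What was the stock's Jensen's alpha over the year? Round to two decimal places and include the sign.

Realised HPR = (P1 + D1 − P0) / P0 = (242.90 + 4.25 − 215.76) / 215.76 = 31.39 / 215.76 = 14.5486%
MRP = 12.4% − 4.6% = 7.80%
CAPM required = R_f + β·MRP = 4.6% + 1.095 × 7.8% = 13.1410%
α = realised − required = 14.5486% − 13.1410% = +1.41%

+1.41%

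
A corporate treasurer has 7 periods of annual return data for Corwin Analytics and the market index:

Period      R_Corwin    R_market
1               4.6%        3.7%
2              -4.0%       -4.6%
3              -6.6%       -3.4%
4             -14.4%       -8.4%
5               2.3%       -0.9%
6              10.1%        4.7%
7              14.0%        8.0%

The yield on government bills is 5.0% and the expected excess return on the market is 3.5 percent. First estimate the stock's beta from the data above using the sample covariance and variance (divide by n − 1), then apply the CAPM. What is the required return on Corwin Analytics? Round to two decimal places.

10.79%

Mean R_i = (4.6 − 4.0 − 6.6 − 14.4 + 2.3 + 10.1 + 14.0) / 7 = 0.8571%
Mean R_m = (3.7 − 4.6 − 3.4 − 8.4 − 0.9 + 4.7 + 8.0) / 7 = -0.1286%
Σ(R_i − R̄_i)(R_m − R̄_m) = 336.9914  ⇒  Cov = 336.9914 / 6 = 56.1652
Σ(R_m − R̄_m)² = 203.7543  ⇒  Var(R_m) = 203.7543 / 6 = 33.9591
β = Cov / Var(R_m) = 56.1652 / 33.9591 = 1.6539
E(R) = R_f + β × MRP = 5.0% + 1.6539 × 3.5% = 10.79%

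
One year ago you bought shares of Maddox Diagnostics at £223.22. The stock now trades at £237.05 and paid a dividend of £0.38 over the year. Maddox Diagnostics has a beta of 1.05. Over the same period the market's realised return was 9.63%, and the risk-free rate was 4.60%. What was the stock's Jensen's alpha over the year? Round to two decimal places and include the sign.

-3.52%

Realised HPR = (P1 + D1 − P0) / P0 = (237.05 + 0.38 − 223.22) / 223.22 = 14.21 / 223.22 = 6.3659%
MRP = 9.63% − 4.60% = 5.03%
CAPM required = R_f + β·MRP = 4.60% + 1.05 × 5.03% = 9.8815%
α = realised − required = 6.3659% − 9.8815% = -3.52%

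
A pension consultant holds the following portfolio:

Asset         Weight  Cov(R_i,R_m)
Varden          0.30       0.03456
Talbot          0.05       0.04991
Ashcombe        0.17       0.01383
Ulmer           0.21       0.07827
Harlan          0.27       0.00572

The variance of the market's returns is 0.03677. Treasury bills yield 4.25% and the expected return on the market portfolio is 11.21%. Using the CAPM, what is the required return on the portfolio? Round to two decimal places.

β_Varden = 0.03456 / 0.03677 = 0.9399
β_Talbot = 0.04991 / 0.03677 = 1.3574
β_Ashcombe = 0.01383 / 0.03677 = 0.3761
β_Ulmer = 0.07827 / 0.03677 = 2.1286
β_Harlan = 0.00572 / 0.03677 = 0.1556
β_P = Σ w_i β_i = 0.30×0.9399 + 0.05×1.3574 + 0.17×0.3761 + 0.21×2.1286 + 0.27×0.1556 = 0.9028
MRP = 11.21% − 4.25% = 6.96%
E(R_P) = R_f + β_P × MRP = 4.25% + 0.9028 × 6.96% = 10.53%

10.53%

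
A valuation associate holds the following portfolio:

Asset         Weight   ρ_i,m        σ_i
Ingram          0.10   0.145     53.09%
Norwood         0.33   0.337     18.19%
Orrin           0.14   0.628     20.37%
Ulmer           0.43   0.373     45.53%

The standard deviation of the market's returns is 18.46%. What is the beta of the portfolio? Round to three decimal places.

β_Ingram = 0.145 × 53.09% / 18.46% = 0.4170
β_Norwood = 0.337 × 18.19% / 18.46% = 0.3321
β_Orrin = 0.628 × 20.37% / 18.46% = 0.6930
β_Ulmer = 0.373 × 45.53% / 18.46% = 0.9200
β_P = Σ w_i β_i = 0.10×0.4170 + 0.33×0.3321 + 0.14×0.6930 + 0.43×0.9200 = 0.6439

0.644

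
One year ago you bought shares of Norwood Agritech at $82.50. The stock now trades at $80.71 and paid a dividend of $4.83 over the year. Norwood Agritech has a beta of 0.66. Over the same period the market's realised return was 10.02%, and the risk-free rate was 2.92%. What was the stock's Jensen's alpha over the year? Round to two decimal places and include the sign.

Realised HPR = (P1 + D1 − P0) / P0 = (80.71 + 4.83 − 82.50) / 82.50 = 3.04 / 82.50 = 3.6848%
MRP = 10.02% − 2.92% = 7.10%
CAPM required = R_f + β·MRP = 2.92% + 0.66 × 7.10% = 7.6060%
α = realised − required = 3.6848% − 7.6060% = -3.92%

-3.92%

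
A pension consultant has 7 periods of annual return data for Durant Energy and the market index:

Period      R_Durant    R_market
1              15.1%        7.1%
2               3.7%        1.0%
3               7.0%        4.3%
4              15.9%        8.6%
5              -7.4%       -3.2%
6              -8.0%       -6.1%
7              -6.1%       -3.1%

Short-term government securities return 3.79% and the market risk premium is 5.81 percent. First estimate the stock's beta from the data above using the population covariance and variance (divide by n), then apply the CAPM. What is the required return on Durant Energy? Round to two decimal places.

Mean R_i = (15.1 + 3.7 + 7.0 + 15.9 − 7.4 − 8.0 − 6.1) / 7 = 2.8857%
Mean R_m = (7.1 + 1.0 + 4.3 + 8.6 − 3.2 − 6.1 − 3.1) / 7 = 1.2286%
Σ(R_i − R̄_i)(R_m − R̄_m) = 344.3229  ⇒  Cov = 344.3229 / 7 = 49.1890
Σ(R_m − R̄_m)² = 190.3543  ⇒  Var(R_m) = 190.3543 / 7 = 27.1935
β = Cov / Var(R_m) = 49.1890 / 27.1935 = 1.8089
E(R) = R_f + β × MRP = 3.79% + 1.8089 × 5.81% = 14.30%

14.30%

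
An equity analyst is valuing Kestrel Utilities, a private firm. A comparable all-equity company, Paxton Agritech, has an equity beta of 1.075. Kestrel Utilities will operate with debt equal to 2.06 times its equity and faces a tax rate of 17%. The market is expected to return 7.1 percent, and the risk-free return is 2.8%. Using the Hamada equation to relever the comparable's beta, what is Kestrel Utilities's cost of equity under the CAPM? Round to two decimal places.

15.33%

β_L = β_U × [1 + (1 − t)(D/E)] = 1.075 × [1 + (1 − 0.17) × 2.06]
    = 1.075 × [1 + 0.83 × 2.06] = 1.075 × 2.7098 = 2.9130
MRP = 7.1% − 2.8% = 4.30%
E(R) = R_f + β_L × MRP = 2.8% + 2.9130 × 4.3% = 15.33%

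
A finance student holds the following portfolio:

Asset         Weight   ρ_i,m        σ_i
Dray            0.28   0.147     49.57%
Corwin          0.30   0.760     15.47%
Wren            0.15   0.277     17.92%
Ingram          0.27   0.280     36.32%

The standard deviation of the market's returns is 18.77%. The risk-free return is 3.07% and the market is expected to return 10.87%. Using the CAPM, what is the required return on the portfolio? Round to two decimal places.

β_Dray = 0.147 × 49.57% / 18.77% = 0.3882
β_Corwin = 0.760 × 15.47% / 18.77% = 0.6264
β_Wren = 0.277 × 17.92% / 18.77% = 0.2645
β_Ingram = 0.280 × 36.32% / 18.77% = 0.5418
β_P = Σ w_i β_i = 0.28×0.3882 + 0.30×0.6264 + 0.15×0.2645 + 0.27×0.5418 = 0.4826
MRP = 10.87% − 3.07% = 7.80%
E(R_P) = R_f + β_P × MRP = 3.07% + 0.4826 × 7.80% = 6.83%

6.83%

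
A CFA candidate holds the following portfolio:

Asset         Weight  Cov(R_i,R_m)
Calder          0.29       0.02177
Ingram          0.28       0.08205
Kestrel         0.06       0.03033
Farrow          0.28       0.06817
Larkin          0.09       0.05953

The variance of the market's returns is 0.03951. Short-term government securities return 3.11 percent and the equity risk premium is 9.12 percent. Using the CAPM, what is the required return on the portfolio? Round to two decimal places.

15.93%

β_Calder = 0.02177 / 0.03951 = 0.5510
β_Ingram = 0.08205 / 0.03951 = 2.0767
β_Kestrel = 0.03033 / 0.03951 = 0.7677
β_Farrow = 0.06817 / 0.03951 = 1.7254
β_Larkin = 0.05953 / 0.03951 = 1.5067
β_P = Σ w_i β_i = 0.29×0.5510 + 0.28×2.0767 + 0.06×0.7677 + 0.28×1.7254 + 0.09×1.5067 = 1.4060
E(R_P) = R_f + β_P × MRP = 3.11% + 1.4060 × 9.12% = 15.93%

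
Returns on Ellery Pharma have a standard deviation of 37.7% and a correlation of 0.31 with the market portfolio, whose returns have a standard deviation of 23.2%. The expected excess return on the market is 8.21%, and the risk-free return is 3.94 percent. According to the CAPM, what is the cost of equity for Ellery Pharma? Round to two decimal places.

8.08%

β = ρ × σ_i / σ_m = 0.31 × 37.7% / 23.2% = 0.5038
E(R) = 3.94% + 0.5038 × 8.21% = 8.08%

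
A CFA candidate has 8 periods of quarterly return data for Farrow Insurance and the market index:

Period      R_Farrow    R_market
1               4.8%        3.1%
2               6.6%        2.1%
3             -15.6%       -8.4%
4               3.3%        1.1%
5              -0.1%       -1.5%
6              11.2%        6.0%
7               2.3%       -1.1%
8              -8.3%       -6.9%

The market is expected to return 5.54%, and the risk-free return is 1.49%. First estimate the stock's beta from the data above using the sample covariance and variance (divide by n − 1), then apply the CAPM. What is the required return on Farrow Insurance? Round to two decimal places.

8.40%

Mean R_i = (4.8 + 6.6 − 15.6 + 3.3 − 0.1 + 11.2 + 2.3 − 8.3) / 8 = 0.5250%
Mean R_m = (3.1 + 2.1 − 8.4 + 1.1 − 1.5 + 6.0 − 1.1 − 6.9) / 8 = -0.7000%
Σ(R_i − R̄_i)(R_m − R̄_m) = 288.4400  ⇒  Cov = 288.4400 / 7 = 41.2057
Σ(R_m − R̄_m)² = 168.9400  ⇒  Var(R_m) = 168.9400 / 7 = 24.1343
β = Cov / Var(R_m) = 41.2057 / 24.1343 = 1.7074
MRP = 5.54% − 1.49% = 4.05%
E(R) = R_f + β × MRP = 1.49% + 1.7074 × 4.05% = 8.40%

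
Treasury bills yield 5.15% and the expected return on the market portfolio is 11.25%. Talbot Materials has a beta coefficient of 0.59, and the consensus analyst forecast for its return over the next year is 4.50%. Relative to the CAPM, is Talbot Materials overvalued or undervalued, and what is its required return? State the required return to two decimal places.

Overvalued; required return 8.75%

MRP = 11.25% − 5.15% = 6.10%
Required return = R_f + β·MRP = 5.15% + 0.59 × 6.10% = 8.75%
Forecast 4.50% < required 8.75% → the stock plots below the SML → overvalued.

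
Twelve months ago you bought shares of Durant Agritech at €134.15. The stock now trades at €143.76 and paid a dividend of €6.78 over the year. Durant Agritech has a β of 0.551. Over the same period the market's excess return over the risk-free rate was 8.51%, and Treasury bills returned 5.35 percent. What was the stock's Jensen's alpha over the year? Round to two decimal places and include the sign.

+2.18%

Realised HPR = (P1 + D1 − P0) / P0 = (143.76 + 6.78 − 134.15) / 134.15 = 16.39 / 134.15 = 12.2177%
CAPM required = R_f + β·MRP = 5.35% + 0.551 × 8.51% = 10.03901%
α = realised − required = 12.2177% − 10.03901% = +2.18%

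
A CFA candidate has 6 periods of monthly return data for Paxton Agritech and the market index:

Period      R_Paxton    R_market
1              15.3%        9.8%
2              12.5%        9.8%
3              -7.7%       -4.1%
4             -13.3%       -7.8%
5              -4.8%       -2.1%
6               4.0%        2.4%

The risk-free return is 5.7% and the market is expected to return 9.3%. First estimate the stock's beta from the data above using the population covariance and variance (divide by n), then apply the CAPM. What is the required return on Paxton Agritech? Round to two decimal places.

Mean R_i = (15.3 + 12.5 − 7.7 − 13.3 − 4.8 + 4.0) / 6 = 1.0000%
Mean R_m = (9.8 + 9.8 − 4.1 − 7.8 − 2.1 + 2.4) / 6 = 1.3333%
Σ(R_i − R̄_i)(R_m − R̄_m) = 419.4300  ⇒  Cov = 419.4300 / 6 = 69.9050
Σ(R_m − R̄_m)² = 269.2333  ⇒  Var(R_m) = 269.2333 / 6 = 44.8722
β = Cov / Var(R_m) = 69.9050 / 44.8722 = 1.5579
MRP = 9.3% − 5.7% = 3.60%
E(R) = R_f + β × MRP = 5.7% + 1.5579 × 3.6% = 11.31%

11.31%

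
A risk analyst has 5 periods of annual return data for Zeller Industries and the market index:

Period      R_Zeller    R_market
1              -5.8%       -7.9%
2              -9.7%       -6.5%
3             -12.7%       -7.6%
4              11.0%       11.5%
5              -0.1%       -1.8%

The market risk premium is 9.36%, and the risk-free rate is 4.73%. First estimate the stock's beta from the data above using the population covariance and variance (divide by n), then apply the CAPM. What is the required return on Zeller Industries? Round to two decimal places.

Mean R_i = (-5.8 − 9.7 − 12.7 + 11.0 − 0.1) / 5 = -3.4600%
Mean R_m = (-7.9 − 6.5 − 7.6 + 11.5 − 1.8) / 5 = -2.4600%
Σ(R_i − R̄_i)(R_m − R̄_m) = 289.5120  ⇒  Cov = 289.5120 / 5 = 57.9024
Σ(R_m − R̄_m)² = 267.6520  ⇒  Var(R_m) = 267.6520 / 5 = 53.5304
β = Cov / Var(R_m) = 57.9024 / 53.5304 = 1.0817
E(R) = R_f + β × MRP = 4.73% + 1.0817 × 9.36% = 14.85%

14.85%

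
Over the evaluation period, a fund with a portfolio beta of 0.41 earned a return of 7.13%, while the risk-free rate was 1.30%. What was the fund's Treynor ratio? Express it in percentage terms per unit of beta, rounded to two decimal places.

14.22%

Treynor = (R_P − R_f) / β_P = (7.13% − 1.30%) / 0.4100 = 5.83% / 0.4100 = 14.22%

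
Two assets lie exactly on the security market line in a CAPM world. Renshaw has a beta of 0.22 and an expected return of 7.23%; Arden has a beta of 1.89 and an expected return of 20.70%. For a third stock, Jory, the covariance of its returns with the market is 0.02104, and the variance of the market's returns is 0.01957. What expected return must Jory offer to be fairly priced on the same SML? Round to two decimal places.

14.13%

MRP = (20.70% − 7.23%) / (1.89 − 0.22) = 8.0659%
R_f = 7.23% − 0.22 × 8.0659% = 5.4555%
β_Jory = Cov / Var(R_m) = 0.02104 / 0.01957 = 1.0751
E(R_Jory) = R_f + β × MRP = 5.4555% + 1.0751 × 8.0659% = 14.13%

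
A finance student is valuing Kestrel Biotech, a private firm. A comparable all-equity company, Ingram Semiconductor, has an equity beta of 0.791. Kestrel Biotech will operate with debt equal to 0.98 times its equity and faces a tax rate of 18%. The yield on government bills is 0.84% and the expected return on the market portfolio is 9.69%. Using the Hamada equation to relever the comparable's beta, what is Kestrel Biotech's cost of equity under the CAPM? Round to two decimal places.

13.47%

β_L = β_U × [1 + (1 − t)(D/E)] = 0.791 × [1 + (1 − 0.18) × 0.98]
    = 0.791 × [1 + 0.82 × 0.98] = 0.791 × 1.8036 = 1.4266
MRP = 9.69% − 0.84% = 8.85%
E(R) = R_f + β_L × MRP = 0.84% + 1.4266 × 8.85% = 13.47%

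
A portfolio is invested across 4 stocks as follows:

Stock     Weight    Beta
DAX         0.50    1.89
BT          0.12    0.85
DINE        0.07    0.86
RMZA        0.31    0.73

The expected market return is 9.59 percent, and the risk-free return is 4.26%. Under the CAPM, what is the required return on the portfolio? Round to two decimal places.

β_P = Σ w_i β_i = 0.50×1.89 + 0.12×0.85 + 0.07×0.86 + 0.31×0.73 = 1.3335
MRP = 9.59% − 4.26% = 5.33%
E(R_P) = R_f + β_P × MRP = 4.26% + 1.3335 × 5.33% = 11.37%

11.37%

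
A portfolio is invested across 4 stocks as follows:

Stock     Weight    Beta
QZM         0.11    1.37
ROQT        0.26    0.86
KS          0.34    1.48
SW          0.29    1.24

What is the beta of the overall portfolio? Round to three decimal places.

β_P = Σ w_i β_i = 0.11×1.37 + 0.26×0.86 + 0.34×1.48 + 0.29×1.24 = 1.2371

1.237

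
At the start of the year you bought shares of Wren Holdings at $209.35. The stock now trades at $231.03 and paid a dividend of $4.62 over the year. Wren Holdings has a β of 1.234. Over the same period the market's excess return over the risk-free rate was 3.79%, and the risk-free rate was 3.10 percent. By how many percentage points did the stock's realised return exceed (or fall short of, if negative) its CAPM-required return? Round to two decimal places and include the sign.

Realised HPR = (P1 + D1 − P0) / P0 = (231.03 + 4.62 − 209.35) / 209.35 = 26.30 / 209.35 = 12.5627%
CAPM required = R_f + β·MRP = 3.10% + 1.234 × 3.79% = 7.77686%
α = realised − required = 12.5627% − 7.77686% = +4.79%

+4.79%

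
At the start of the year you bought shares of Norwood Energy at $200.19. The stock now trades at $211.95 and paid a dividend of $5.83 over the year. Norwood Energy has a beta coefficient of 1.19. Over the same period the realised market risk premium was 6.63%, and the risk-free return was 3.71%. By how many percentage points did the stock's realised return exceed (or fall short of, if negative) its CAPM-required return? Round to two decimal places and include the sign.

-2.81%

Realised HPR = (P1 + D1 − P0) / P0 = (211.95 + 5.83 − 200.19) / 200.19 = 17.59 / 200.19 = 8.7867%
CAPM required = R_f + β·MRP = 3.71% + 1.19 × 6.63% = 11.5997%
α = realised − required = 8.7867% − 11.5997% = -2.81%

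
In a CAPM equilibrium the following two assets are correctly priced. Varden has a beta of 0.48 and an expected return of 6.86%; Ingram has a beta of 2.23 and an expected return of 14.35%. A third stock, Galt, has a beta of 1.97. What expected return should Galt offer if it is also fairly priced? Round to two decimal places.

13.24%

MRP (SML slope) = (14.35% − 6.86%) / (2.23 − 0.48) = 7.49% / 1.75 = 4.2800%
R_f (intercept) = 6.86% − 0.48 × 4.2800% = 4.8056%
E(R_Galt) = R_f + β × MRP = 4.8056% + 1.97 × 4.2800% = 13.24%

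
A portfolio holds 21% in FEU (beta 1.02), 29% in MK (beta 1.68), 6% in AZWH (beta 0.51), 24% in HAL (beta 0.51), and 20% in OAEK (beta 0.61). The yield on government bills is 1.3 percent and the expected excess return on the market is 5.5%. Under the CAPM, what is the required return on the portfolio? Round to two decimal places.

6.67%

β_P = Σ w_i β_i = 0.21×1.02 + 0.29×1.68 + 0.06×0.51 + 0.24×0.51 + 0.20×0.61 = 0.9764
E(R_P) = R_f + β_P × MRP = 1.3% + 0.9764 × 5.5% = 6.67%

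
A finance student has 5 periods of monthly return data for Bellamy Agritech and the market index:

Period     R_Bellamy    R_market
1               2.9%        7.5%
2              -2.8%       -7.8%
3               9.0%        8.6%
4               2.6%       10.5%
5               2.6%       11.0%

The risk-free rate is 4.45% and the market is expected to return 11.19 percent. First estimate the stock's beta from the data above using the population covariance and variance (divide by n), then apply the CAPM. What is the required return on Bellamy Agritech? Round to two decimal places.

6.97%

Mean R_i = (2.9 − 2.8 + 9.0 + 2.6 + 2.6) / 5 = 2.8600%
Mean R_m = (7.5 − 7.8 + 8.6 + 10.5 + 11.0) / 5 = 5.9600%
Σ(R_i − R̄_i)(R_m − R̄_m) = 91.6620  ⇒  Cov = 91.6620 / 5 = 18.3324
Σ(R_m − R̄_m)² = 244.6920  ⇒  Var(R_m) = 244.6920 / 5 = 48.9384
β = Cov / Var(R_m) = 18.3324 / 48.9384 = 0.3746
MRP = 11.19% − 4.45% = 6.74%
E(R) = R_f + β × MRP = 4.45% + 0.3746 × 6.74% = 6.97%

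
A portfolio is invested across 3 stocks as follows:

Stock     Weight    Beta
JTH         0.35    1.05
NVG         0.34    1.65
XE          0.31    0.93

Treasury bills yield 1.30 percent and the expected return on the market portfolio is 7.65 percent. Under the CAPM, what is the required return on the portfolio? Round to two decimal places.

β_P = Σ w_i β_i = 0.35×1.05 + 0.34×1.65 + 0.31×0.93 = 1.2168
MRP = 7.65% − 1.30% = 6.35%
E(R_P) = R_f + β_P × MRP = 1.30% + 1.2168 × 6.35% = 9.03%

9.03%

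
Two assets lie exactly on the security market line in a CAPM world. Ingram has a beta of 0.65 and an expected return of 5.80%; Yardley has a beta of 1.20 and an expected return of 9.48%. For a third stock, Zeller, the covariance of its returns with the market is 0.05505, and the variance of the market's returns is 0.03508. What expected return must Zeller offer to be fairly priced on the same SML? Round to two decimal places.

MRP = (9.48% − 5.80%) / (1.20 − 0.65) = 6.6909%
R_f = 5.80% − 0.65 × 6.6909% = 1.4509%
β_Zeller = Cov / Var(R_m) = 0.05505 / 0.03508 = 1.5693
E(R_Zeller) = R_f + β × MRP = 1.4509% + 1.5693 × 6.6909% = 11.95%

11.95%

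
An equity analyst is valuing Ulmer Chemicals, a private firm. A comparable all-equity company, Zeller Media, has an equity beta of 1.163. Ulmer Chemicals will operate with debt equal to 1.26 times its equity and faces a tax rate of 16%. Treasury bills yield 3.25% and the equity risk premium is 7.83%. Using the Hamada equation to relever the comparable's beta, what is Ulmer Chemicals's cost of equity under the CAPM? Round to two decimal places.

21.99%

β_L = β_U × [1 + (1 − t)(D/E)] = 1.163 × [1 + (1 − 0.16) × 1.26]
    = 1.163 × [1 + 0.84 × 1.26] = 1.163 × 2.0584 = 2.3939
E(R) = R_f + β_L × MRP = 3.25% + 2.3939 × 7.83% = 21.99%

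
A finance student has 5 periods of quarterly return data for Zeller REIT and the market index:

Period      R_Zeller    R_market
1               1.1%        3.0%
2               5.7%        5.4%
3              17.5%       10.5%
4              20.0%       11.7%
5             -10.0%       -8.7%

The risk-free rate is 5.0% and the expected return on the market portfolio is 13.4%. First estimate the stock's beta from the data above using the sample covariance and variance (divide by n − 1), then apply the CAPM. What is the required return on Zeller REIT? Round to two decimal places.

Mean R_i = (1.1 + 5.7 + 17.5 + 20.0 − 10.0) / 5 = 6.8600%
Mean R_m = (3.0 + 5.4 + 10.5 + 11.7 − 8.7) / 5 = 4.3800%
Σ(R_i − R̄_i)(R_m − R̄_m) = 388.5960  ⇒  Cov = 388.5960 / 4 = 97.1490
Σ(R_m − R̄_m)² = 265.0680  ⇒  Var(R_m) = 265.0680 / 4 = 66.2670
β = Cov / Var(R_m) = 97.1490 / 66.2670 = 1.4660
MRP = 13.4% − 5.0% = 8.40%
E(R) = R_f + β × MRP = 5.0% + 1.4660 × 8.4% = 17.31%

17.31%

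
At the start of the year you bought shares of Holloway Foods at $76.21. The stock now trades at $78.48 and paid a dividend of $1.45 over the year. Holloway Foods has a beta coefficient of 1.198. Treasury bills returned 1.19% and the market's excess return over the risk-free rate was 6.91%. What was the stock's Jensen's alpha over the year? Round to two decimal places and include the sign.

-4.59%

Realised HPR = (P1 + D1 − P0) / P0 = (78.48 + 1.45 − 76.21) / 76.21 = 3.72 / 76.21 = 4.8812%
CAPM required = R_f + β·MRP = 1.19% + 1.198 × 6.91% = 9.46818%
α = realised − required = 4.8812% − 9.46818% = -4.59%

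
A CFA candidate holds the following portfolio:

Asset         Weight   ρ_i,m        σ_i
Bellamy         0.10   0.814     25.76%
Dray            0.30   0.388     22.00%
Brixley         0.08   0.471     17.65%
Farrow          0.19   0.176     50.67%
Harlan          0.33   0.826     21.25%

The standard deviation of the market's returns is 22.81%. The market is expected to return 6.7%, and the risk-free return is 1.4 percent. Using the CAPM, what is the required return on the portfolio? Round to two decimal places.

β_Bellamy = 0.814 × 25.76% / 22.81% = 0.9193
β_Dray = 0.388 × 22.00% / 22.81% = 0.3742
β_Brixley = 0.471 × 17.65% / 22.81% = 0.3645
β_Farrow = 0.176 × 50.67% / 22.81% = 0.3910
β_Harlan = 0.826 × 21.25% / 22.81% = 0.7695
β_P = Σ w_i β_i = 0.10×0.9193 + 0.30×0.3742 + 0.08×0.3645 + 0.19×0.3910 + 0.33×0.7695 = 0.5616
MRP = 6.7% − 1.4% = 5.30%
E(R_P) = R_f + β_P × MRP = 1.4% + 0.5616 × 5.3% = 4.38%

4.38%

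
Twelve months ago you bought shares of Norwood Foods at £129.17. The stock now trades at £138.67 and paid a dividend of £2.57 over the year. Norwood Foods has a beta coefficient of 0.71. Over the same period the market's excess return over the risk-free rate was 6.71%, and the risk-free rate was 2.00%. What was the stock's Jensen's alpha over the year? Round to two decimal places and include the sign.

+2.58%

Realised HPR = (P1 + D1 − P0) / P0 = (138.67 + 2.57 − 129.17) / 129.17 = 12.07 / 129.17 = 9.3443%
CAPM required = R_f + β·MRP = 2.00% + 0.71 × 6.71% = 6.7641%
α = realised − required = 9.3443% − 6.7641% = +2.58%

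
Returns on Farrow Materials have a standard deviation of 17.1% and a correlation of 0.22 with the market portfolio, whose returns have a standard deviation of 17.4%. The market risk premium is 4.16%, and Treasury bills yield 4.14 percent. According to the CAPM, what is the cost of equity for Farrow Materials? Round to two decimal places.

β = ρ × σ_i / σ_m = 0.22 × 17.1% / 17.4% = 0.2162
E(R) = 4.14% + 0.2162 × 4.16% = 5.04%

5.04%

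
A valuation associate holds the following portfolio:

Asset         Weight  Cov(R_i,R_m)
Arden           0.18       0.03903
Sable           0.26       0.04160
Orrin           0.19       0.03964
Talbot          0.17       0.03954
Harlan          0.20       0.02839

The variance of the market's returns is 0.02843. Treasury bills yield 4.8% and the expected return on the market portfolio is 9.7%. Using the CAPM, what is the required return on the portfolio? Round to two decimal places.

11.31%

β_Arden = 0.03903 / 0.02843 = 1.3728
β_Sable = 0.04160 / 0.02843 = 1.4632
β_Orrin = 0.03964 / 0.02843 = 1.3943
β_Talbot = 0.03954 / 0.02843 = 1.3908
β_Harlan = 0.02839 / 0.02843 = 0.9986
β_P = Σ w_i β_i = 0.18×1.3728 + 0.26×1.4632 + 0.19×1.3943 + 0.17×1.3908 + 0.20×0.9986 = 1.3286
MRP = 9.7% − 4.8% = 4.90%
E(R_P) = R_f + β_P × MRP = 4.8% + 1.3286 × 4.9% = 11.31%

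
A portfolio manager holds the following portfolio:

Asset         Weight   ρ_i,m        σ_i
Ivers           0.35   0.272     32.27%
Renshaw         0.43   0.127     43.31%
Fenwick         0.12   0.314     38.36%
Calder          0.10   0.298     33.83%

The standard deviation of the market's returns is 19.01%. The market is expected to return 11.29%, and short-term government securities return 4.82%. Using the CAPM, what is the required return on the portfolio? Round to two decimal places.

7.51%

β_Ivers = 0.272 × 32.27% / 19.01% = 0.4617
β_Renshaw = 0.127 × 43.31% / 19.01% = 0.2893
β_Fenwick = 0.314 × 38.36% / 19.01% = 0.6336
β_Calder = 0.298 × 33.83% / 19.01% = 0.5303
β_P = Σ w_i β_i = 0.35×0.4617 + 0.43×0.2893 + 0.12×0.6336 + 0.10×0.5303 = 0.4151
MRP = 11.29% − 4.82% = 6.47%
E(R_P) = R_f + β_P × MRP = 4.82% + 0.4151 × 6.47% = 7.51%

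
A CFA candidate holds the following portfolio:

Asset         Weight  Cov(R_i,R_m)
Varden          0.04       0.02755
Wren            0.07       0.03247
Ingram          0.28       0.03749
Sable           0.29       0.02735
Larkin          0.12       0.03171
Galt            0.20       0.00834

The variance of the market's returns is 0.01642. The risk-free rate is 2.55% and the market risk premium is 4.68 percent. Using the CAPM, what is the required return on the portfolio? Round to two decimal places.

10.32%

β_Varden = 0.02755 / 0.01642 = 1.6778
β_Wren = 0.03247 / 0.01642 = 1.9775
β_Ingram = 0.03749 / 0.01642 = 2.2832
β_Sable = 0.02735 / 0.01642 = 1.6657
β_Larkin = 0.03171 / 0.01642 = 1.9312
β_Galt = 0.00834 / 0.01642 = 0.5079
β_P = Σ w_i β_i = 0.04×1.6778 + 0.07×1.9775 + 0.28×2.2832 + 0.29×1.6657 + 0.12×1.9312 + 0.20×0.5079 = 1.6612
E(R_P) = R_f + β_P × MRP = 2.55% + 1.6612 × 4.68% = 10.32%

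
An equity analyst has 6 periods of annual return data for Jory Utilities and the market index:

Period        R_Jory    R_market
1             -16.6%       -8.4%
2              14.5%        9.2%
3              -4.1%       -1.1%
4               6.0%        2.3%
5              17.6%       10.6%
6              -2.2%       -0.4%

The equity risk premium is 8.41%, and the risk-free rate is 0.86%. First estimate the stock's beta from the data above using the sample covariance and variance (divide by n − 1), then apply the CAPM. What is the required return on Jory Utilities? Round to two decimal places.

Mean R_i = (-16.6 + 14.5 − 4.1 + 6.0 + 17.6 − 2.2) / 6 = 2.5333%
Mean R_m = (-8.4 + 9.2 − 1.1 + 2.3 + 10.6 − 0.4) / 6 = 2.0333%
Σ(R_i − R̄_i)(R_m − R̄_m) = 447.6833  ⇒  Cov = 447.6833 / 5 = 89.5367
Σ(R_m − R̄_m)² = 249.4133  ⇒  Var(R_m) = 249.4133 / 5 = 49.8827
β = Cov / Var(R_m) = 89.5367 / 49.8827 = 1.7949
E(R) = R_f + β × MRP = 0.86% + 1.7949 × 8.41% = 15.96%

15.96%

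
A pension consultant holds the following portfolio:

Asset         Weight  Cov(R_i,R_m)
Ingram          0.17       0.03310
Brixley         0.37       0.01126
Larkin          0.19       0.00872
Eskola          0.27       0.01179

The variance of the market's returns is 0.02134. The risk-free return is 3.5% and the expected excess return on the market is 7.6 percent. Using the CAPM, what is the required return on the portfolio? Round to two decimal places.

8.71%

β_Ingram = 0.03310 / 0.02134 = 1.5511
β_Brixley = 0.01126 / 0.02134 = 0.5276
β_Larkin = 0.00872 / 0.02134 = 0.4086
β_Eskola = 0.01179 / 0.02134 = 0.5525
β_P = Σ w_i β_i = 0.17×1.5511 + 0.37×0.5276 + 0.19×0.4086 + 0.27×0.5525 = 0.6857
E(R_P) = R_f + β_P × MRP = 3.5% + 0.6857 × 7.6% = 8.71%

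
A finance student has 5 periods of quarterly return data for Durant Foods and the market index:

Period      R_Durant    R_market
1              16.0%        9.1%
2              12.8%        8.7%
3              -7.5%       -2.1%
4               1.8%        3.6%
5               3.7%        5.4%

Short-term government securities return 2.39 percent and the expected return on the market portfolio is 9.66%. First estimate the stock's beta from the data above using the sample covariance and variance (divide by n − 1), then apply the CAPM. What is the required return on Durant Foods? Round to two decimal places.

17.00%

Mean R_i = (16.0 + 12.8 − 7.5 + 1.8 + 3.7) / 5 = 5.3600%
Mean R_m = (9.1 + 8.7 − 2.1 + 3.6 + 5.4) / 5 = 4.9400%
Σ(R_i − R̄_i)(R_m − R̄_m) = 166.7780  ⇒  Cov = 166.7780 / 4 = 41.6945
Σ(R_m − R̄_m)² = 83.0120  ⇒  Var(R_m) = 83.0120 / 4 = 20.7530
β = Cov / Var(R_m) = 41.6945 / 20.7530 = 2.0091
MRP = 9.66% − 2.39% = 7.27%
E(R) = R_f + β × MRP = 2.39% + 2.0091 × 7.27% = 17.00%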